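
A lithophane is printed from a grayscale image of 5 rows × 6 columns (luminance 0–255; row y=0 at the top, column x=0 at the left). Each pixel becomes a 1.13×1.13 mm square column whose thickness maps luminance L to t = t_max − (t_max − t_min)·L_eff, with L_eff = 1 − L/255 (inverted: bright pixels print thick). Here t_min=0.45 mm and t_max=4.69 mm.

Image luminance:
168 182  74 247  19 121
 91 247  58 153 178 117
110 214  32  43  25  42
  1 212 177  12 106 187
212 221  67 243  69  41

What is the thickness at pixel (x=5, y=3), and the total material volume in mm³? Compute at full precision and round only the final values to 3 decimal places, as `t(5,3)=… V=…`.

span = t_max - t_min = 4.69 - 0.45 = 4.240
L(5,3) = 187, L_eff = 1 - 187/255 = 0.266667 (inverted)
t(5,3) = 4.69 - 4.240·0.266667 = 3.559
Σt over all 5·6 pixels = 316651/4250 ≈ 74.5061176
V = pitch²·Σt = 1.13²·316651/4250 = 95.137

t(5,3)=3.559 V=95.137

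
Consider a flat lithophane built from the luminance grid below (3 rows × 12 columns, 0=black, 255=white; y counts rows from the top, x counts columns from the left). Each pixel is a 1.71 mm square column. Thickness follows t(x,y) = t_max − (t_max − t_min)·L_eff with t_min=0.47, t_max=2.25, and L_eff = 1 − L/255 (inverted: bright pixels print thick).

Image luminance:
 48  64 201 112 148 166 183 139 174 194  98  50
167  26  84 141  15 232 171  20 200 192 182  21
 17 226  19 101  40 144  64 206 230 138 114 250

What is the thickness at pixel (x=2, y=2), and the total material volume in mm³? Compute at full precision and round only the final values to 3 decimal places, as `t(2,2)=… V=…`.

t(2,2)=0.603 V=142.899

span = t_max - t_min = 2.25 - 0.47 = 1.780
L(2,2) = 19, L_eff = 1 - 19/255 = 0.925490 (inverted)
t(2,2) = 2.25 - 1.780·0.925490 = 0.603
Σt over all 3·12 pixels = 623083/12750 ≈ 48.8692549
V = pitch²·Σt = 1.71²·623083/12750 = 142.899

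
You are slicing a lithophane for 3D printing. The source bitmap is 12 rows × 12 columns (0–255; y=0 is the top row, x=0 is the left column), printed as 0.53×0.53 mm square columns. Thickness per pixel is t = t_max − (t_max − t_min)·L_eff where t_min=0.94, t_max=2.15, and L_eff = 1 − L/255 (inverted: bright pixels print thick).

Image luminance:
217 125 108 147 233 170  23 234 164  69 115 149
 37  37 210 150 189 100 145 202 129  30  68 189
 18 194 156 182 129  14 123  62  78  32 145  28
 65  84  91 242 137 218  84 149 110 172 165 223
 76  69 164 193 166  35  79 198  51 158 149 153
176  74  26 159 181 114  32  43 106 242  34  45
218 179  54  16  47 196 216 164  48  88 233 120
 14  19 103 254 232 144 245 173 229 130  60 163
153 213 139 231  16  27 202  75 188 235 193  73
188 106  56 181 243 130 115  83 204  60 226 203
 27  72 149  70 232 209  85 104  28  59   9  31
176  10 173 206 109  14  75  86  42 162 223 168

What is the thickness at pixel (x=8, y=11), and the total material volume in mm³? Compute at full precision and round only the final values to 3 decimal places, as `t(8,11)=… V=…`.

span = t_max - t_min = 2.15 - 0.94 = 1.210
L(8,11) = 42, L_eff = 1 - 42/255 = 0.835294 (inverted)
t(8,11) = 2.15 - 1.210·0.835294 = 1.139
Σt over all 12·12 pixels = 1415527/6375 ≈ 222.0434510
V = pitch²·Σt = 0.53²·1415527/6375 = 62.372

t(8,11)=1.139 V=62.372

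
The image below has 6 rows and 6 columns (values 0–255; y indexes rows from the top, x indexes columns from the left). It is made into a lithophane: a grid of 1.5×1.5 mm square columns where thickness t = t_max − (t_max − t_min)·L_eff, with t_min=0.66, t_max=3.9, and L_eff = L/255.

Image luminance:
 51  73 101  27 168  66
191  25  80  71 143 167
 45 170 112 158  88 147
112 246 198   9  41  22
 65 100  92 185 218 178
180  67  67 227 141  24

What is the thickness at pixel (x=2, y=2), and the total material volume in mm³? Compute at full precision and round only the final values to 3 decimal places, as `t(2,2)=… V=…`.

t(2,2)=2.477 V=199.975

span = t_max - t_min = 3.9 - 0.66 = 3.240
L(2,2) = 112, L_eff = 112/255 = 0.439216
t(2,2) = 3.9 - 3.240·0.439216 = 2.477
Σt over all 6·6 pixels = 37773/425 ≈ 88.8776471
V = pitch²·Σt = 1.5²·37773/425 = 199.975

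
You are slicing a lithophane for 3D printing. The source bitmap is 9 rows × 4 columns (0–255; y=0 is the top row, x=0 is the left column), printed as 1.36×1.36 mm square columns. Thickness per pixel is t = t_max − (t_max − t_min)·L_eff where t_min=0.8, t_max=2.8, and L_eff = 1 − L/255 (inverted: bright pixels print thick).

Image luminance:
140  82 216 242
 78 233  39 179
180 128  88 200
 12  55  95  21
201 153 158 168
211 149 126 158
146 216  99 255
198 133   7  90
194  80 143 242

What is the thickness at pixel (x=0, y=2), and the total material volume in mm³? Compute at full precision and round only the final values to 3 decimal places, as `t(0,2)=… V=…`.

span = t_max - t_min = 2.8 - 0.8 = 2.000
L(0,2) = 180, L_eff = 1 - 180/255 = 0.294118 (inverted)
t(0,2) = 2.8 - 2.000·0.294118 = 2.212
Σt over all 9·4 pixels = 5858/85 ≈ 68.9176471
V = pitch²·Σt = 1.36²·5858/85 = 127.470

t(0,2)=2.212 V=127.470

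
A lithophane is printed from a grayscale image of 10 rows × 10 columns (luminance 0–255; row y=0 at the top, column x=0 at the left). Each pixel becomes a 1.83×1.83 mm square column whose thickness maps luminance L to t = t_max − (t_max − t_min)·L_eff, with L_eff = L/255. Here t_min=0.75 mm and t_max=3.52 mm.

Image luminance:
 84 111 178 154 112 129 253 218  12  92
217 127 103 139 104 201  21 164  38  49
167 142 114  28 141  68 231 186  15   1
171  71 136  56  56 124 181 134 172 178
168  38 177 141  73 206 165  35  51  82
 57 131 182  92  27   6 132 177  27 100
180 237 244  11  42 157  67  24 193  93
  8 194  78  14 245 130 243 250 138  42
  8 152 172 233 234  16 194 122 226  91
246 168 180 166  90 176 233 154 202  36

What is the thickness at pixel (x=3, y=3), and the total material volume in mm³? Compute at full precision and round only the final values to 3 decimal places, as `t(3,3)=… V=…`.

t(3,3)=2.912 V=719.210

span = t_max - t_min = 3.52 - 0.75 = 2.770
L(3,3) = 56, L_eff = 56/255 = 0.219608
t(3,3) = 3.52 - 2.770·0.219608 = 2.912
Σt over all 10·10 pixels = 2738191/12750 ≈ 214.7600784
V = pitch²·Σt = 1.83²·2738191/12750 = 719.210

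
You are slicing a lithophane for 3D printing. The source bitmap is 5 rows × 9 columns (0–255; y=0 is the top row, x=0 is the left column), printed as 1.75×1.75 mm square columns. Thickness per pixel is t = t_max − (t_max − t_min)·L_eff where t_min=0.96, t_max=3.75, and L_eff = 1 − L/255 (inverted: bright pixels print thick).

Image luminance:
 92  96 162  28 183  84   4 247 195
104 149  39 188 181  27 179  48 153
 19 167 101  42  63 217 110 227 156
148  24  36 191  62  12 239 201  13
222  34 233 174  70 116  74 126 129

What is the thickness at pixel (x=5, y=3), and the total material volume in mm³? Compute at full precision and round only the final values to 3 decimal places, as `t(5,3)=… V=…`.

t(5,3)=1.091 V=312.067

span = t_max - t_min = 3.75 - 0.96 = 2.790
L(5,3) = 12, L_eff = 1 - 12/255 = 0.952941 (inverted)
t(5,3) = 3.75 - 2.790·0.952941 = 1.091
Σt over all 5·9 pixels = 173229/1700 ≈ 101.8994118
V = pitch²·Σt = 1.75²·173229/1700 = 312.067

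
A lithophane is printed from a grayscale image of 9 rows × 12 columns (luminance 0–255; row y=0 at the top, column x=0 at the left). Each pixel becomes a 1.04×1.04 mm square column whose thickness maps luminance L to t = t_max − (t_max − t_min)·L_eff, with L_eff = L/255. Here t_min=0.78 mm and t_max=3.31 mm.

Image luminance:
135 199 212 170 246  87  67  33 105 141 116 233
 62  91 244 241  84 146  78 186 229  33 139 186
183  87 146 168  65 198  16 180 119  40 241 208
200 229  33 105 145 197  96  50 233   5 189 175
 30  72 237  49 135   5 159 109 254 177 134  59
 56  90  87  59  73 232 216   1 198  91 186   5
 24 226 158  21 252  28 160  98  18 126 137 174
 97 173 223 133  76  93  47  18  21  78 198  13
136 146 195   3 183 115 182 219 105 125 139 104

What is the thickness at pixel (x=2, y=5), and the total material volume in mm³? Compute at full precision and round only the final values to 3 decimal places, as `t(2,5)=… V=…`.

span = t_max - t_min = 3.31 - 0.78 = 2.530
L(2,5) = 87, L_eff = 87/255 = 0.341176
t(2,5) = 3.31 - 2.530·0.341176 = 2.447
Σt over all 9·12 pixels = 5642303/25500 ≈ 221.2667843
V = pitch²·Σt = 1.04²·5642303/25500 = 239.322

t(2,5)=2.447 V=239.322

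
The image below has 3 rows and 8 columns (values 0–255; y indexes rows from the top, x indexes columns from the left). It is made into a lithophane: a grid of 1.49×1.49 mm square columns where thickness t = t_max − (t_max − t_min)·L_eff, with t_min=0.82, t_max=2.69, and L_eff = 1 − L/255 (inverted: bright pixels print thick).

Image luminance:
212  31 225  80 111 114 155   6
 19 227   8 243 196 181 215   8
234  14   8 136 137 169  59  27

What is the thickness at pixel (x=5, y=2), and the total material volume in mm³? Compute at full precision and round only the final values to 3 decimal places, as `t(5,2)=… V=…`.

t(5,2)=2.059 V=89.522

span = t_max - t_min = 2.69 - 0.82 = 1.870
L(5,2) = 169, L_eff = 1 - 169/255 = 0.337255 (inverted)
t(5,2) = 2.69 - 1.870·0.337255 = 2.059
Σt over all 3·8 pixels = 12097/300 ≈ 40.3233333
V = pitch²·Σt = 1.49²·12097/300 = 89.522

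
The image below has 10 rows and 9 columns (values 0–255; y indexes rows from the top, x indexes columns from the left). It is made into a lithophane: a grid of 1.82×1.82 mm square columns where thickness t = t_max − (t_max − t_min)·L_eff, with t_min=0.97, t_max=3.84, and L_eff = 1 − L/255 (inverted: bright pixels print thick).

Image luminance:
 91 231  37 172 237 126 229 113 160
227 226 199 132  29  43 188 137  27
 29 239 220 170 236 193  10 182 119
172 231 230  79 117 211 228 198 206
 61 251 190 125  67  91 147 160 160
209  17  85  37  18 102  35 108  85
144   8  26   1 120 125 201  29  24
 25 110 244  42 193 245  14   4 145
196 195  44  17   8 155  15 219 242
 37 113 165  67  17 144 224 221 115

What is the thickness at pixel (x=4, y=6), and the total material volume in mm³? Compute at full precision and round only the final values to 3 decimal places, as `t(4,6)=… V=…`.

span = t_max - t_min = 3.84 - 0.97 = 2.870
L(4,6) = 120, L_eff = 1 - 120/255 = 0.529412 (inverted)
t(4,6) = 3.84 - 2.870·0.529412 = 2.321
Σt over all 10·9 pixels = 2765621/12750 ≈ 216.9114510
V = pitch²·Σt = 1.82²·2765621/12750 = 718.497

t(4,6)=2.321 V=718.497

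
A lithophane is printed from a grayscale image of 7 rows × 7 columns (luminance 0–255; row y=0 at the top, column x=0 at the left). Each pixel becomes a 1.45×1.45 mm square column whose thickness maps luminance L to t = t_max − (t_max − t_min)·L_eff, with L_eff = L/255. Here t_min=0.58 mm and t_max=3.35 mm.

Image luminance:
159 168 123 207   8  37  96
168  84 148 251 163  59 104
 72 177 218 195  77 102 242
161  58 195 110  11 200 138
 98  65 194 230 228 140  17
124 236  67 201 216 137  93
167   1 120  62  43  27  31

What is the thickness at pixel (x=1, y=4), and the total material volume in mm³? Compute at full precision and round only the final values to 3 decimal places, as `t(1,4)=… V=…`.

t(1,4)=2.644 V=202.885

span = t_max - t_min = 3.35 - 0.58 = 2.770
L(1,4) = 65, L_eff = 65/255 = 0.254902
t(1,4) = 3.35 - 2.770·0.254902 = 2.644
Σt over all 7·7 pixels = 820223/8500 ≈ 96.4968235
V = pitch²·Σt = 1.45²·820223/8500 = 202.885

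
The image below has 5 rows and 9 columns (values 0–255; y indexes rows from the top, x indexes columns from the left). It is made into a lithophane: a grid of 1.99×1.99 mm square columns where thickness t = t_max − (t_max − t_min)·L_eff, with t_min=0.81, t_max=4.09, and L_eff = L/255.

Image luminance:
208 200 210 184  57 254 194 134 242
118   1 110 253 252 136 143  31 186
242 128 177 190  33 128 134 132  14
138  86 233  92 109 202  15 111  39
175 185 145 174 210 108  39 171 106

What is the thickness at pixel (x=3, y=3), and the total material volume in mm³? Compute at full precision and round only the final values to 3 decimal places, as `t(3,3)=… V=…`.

span = t_max - t_min = 4.09 - 0.81 = 3.280
L(3,3) = 92, L_eff = 92/255 = 0.360784
t(3,3) = 4.09 - 3.280·0.360784 = 2.907
Σt over all 5·9 pixels = 861521/8500 ≈ 101.3554118
V = pitch²·Σt = 1.99²·861521/8500 = 401.378

t(3,3)=2.907 V=401.378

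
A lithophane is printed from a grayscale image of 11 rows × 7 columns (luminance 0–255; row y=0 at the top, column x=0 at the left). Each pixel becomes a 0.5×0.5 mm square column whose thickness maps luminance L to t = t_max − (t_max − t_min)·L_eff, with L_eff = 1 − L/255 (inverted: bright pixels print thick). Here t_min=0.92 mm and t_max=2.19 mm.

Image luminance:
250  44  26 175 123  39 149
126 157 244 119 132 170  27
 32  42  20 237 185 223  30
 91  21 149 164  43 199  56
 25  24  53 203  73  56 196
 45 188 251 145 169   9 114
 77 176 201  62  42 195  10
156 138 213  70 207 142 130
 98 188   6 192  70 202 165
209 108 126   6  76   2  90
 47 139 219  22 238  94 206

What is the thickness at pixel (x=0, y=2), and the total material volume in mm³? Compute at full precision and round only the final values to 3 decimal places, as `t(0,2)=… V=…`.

span = t_max - t_min = 2.19 - 0.92 = 1.270
L(0,2) = 32, L_eff = 1 - 32/255 = 0.874510 (inverted)
t(0,2) = 2.19 - 1.270·0.874510 = 1.079
Σt over all 11·7 pixels = 87293/750 ≈ 116.3906667
V = pitch²·Σt = 0.5²·87293/750 = 29.098

t(0,2)=1.079 V=29.098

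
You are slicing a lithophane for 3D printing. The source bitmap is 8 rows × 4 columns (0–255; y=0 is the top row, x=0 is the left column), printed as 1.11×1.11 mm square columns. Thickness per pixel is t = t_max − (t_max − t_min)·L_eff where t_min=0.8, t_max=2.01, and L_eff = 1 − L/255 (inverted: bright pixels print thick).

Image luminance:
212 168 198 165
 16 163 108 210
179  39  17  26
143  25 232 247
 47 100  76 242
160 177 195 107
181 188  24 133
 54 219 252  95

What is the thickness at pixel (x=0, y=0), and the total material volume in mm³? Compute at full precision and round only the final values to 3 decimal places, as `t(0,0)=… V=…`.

t(0,0)=1.806 V=57.254

span = t_max - t_min = 2.01 - 0.8 = 1.210
L(0,0) = 212, L_eff = 1 - 212/255 = 0.168627 (inverted)
t(0,0) = 2.01 - 1.210·0.168627 = 1.806
Σt over all 8·4 pixels = 197493/4250 ≈ 46.4689412
V = pitch²·Σt = 1.11²·197493/4250 = 57.254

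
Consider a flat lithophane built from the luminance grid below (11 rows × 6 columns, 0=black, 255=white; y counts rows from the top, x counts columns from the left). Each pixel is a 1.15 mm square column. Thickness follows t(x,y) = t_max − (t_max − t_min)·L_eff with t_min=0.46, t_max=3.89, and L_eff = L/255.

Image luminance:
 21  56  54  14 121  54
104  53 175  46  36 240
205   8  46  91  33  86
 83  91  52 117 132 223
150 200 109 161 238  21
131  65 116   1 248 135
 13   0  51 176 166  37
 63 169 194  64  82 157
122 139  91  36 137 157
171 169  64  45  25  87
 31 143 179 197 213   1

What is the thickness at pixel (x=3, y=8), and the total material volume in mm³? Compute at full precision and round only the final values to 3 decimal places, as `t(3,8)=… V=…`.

t(3,8)=3.406 V=216.884

span = t_max - t_min = 3.89 - 0.46 = 3.430
L(3,8) = 36, L_eff = 36/255 = 0.141176
t(3,8) = 3.89 - 3.430·0.141176 = 3.406
Σt over all 11·6 pixels = 836377/5100 ≈ 163.9954902
V = pitch²·Σt = 1.15²·836377/5100 = 216.884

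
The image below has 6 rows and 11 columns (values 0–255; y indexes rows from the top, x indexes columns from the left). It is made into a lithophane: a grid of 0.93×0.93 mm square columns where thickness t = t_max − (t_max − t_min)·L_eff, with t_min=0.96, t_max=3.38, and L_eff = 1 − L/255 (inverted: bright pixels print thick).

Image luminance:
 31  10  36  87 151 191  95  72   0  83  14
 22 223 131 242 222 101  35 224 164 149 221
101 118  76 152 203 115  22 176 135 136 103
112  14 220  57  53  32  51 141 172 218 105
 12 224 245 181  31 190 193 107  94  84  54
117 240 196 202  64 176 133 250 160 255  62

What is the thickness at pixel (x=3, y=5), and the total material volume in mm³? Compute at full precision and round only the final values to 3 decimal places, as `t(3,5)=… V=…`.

t(3,5)=2.877 V=122.812

span = t_max - t_min = 3.38 - 0.96 = 2.420
L(3,5) = 202, L_eff = 1 - 202/255 = 0.207843 (inverted)
t(3,5) = 3.38 - 2.420·0.207843 = 2.877
Σt over all 6·11 pixels = 301741/2125 ≈ 141.9957647
V = pitch²·Σt = 0.93²·301741/2125 = 122.812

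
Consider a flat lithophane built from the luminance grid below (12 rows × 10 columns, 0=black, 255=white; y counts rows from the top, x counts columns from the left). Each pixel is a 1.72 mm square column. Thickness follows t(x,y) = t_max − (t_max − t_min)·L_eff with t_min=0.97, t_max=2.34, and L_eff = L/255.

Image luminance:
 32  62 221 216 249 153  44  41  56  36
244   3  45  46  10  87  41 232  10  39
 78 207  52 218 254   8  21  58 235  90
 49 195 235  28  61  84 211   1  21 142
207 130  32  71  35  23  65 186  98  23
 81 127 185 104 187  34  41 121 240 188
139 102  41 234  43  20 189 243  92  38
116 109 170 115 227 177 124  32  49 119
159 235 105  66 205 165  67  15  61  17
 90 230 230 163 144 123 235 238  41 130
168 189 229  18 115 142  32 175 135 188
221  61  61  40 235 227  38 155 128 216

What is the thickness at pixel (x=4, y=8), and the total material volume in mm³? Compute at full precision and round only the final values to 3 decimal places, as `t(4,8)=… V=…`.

span = t_max - t_min = 2.34 - 0.97 = 1.370
L(4,8) = 205, L_eff = 205/255 = 0.803922
t(4,8) = 2.34 - 1.370·0.803922 = 1.239
Σt over all 12·10 pixels = 1304983/6375 ≈ 204.7032157
V = pitch²·Σt = 1.72²·1304983/6375 = 605.594

t(4,8)=1.239 V=605.594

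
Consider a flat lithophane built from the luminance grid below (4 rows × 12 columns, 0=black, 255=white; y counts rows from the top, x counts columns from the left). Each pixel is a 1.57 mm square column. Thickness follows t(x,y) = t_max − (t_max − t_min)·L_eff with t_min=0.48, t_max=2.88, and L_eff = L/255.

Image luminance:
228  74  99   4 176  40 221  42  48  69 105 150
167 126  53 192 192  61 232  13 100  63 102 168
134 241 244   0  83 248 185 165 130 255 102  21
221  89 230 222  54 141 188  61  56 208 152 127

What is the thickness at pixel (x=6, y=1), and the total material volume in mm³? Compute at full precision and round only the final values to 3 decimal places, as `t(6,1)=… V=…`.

span = t_max - t_min = 2.88 - 0.48 = 2.400
L(6,1) = 232, L_eff = 232/255 = 0.909804
t(6,1) = 2.88 - 2.400·0.909804 = 0.696
Σt over all 4·12 pixels = 33624/425 ≈ 79.1152941
V = pitch²·Σt = 1.57²·33624/425 = 195.011

t(6,1)=0.696 V=195.011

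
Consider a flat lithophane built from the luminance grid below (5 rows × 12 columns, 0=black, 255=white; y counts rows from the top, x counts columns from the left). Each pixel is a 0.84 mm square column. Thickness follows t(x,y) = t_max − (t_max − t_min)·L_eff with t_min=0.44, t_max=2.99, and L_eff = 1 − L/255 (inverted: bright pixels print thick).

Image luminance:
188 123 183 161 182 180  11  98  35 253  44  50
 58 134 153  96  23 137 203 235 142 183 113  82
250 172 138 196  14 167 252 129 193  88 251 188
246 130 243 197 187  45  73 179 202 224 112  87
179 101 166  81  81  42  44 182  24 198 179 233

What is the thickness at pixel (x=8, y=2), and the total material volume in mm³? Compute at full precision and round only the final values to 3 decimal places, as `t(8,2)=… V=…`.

span = t_max - t_min = 2.99 - 0.44 = 2.550
L(8,2) = 193, L_eff = 1 - 193/255 = 0.243137 (inverted)
t(8,2) = 2.99 - 2.550·0.243137 = 2.370
Σt over all 5·12 pixels = 111.8
V = pitch²·Σt = 0.84²·111.8 = 78.886

t(8,2)=2.370 V=78.886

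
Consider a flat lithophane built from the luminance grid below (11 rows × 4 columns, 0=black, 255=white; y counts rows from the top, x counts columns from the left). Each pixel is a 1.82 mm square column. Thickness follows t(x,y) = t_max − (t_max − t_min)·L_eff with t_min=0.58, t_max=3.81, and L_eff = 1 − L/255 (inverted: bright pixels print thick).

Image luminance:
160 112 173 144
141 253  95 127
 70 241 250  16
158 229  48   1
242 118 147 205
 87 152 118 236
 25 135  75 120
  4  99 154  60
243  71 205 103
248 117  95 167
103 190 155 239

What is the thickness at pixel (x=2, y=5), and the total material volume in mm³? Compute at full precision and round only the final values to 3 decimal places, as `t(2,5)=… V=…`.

t(2,5)=2.075 V=341.771

span = t_max - t_min = 3.81 - 0.58 = 3.230
L(2,5) = 118, L_eff = 1 - 118/255 = 0.537255 (inverted)
t(2,5) = 3.81 - 3.230·0.537255 = 2.075
Σt over all 11·4 pixels = 154769/1500 ≈ 103.1793333
V = pitch²·Σt = 1.82²·154769/1500 = 341.771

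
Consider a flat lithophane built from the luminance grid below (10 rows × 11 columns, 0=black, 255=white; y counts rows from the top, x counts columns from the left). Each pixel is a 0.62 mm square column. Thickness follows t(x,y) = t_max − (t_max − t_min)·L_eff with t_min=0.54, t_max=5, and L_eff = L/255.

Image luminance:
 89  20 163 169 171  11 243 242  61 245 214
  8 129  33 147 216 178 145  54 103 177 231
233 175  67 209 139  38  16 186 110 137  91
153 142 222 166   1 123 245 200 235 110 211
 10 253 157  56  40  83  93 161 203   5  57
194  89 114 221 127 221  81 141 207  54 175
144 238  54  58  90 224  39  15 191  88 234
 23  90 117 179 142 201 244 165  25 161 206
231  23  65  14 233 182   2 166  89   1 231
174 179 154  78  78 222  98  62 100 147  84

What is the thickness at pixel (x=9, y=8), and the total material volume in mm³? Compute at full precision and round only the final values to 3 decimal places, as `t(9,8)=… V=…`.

t(9,8)=4.983 V=113.657

span = t_max - t_min = 5 - 0.54 = 4.460
L(9,8) = 1, L_eff = 1/255 = 0.003922
t(9,8) = 5 - 4.460·0.003922 = 4.983
Σt over all 10·11 pixels = 1256619/4250 ≈ 295.6750588
V = pitch²·Σt = 0.62²·1256619/4250 = 113.657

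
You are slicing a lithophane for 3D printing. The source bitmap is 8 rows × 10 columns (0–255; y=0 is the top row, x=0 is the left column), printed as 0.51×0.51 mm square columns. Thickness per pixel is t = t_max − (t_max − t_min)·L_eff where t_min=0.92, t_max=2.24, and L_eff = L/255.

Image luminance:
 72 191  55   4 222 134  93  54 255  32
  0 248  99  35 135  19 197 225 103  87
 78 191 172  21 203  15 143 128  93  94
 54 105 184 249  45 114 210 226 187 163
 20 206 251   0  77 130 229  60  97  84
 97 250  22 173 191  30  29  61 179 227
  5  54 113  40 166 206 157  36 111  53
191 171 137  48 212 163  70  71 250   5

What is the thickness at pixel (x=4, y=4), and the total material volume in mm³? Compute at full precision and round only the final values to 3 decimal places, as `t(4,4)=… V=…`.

t(4,4)=1.841 V=33.675

span = t_max - t_min = 2.24 - 0.92 = 1.320
L(4,4) = 77, L_eff = 77/255 = 0.301961
t(4,4) = 2.24 - 1.320·0.301961 = 1.841
Σt over all 8·10 pixels = 275123/2125 ≈ 129.4696471
V = pitch²·Σt = 0.51²·275123/2125 = 33.675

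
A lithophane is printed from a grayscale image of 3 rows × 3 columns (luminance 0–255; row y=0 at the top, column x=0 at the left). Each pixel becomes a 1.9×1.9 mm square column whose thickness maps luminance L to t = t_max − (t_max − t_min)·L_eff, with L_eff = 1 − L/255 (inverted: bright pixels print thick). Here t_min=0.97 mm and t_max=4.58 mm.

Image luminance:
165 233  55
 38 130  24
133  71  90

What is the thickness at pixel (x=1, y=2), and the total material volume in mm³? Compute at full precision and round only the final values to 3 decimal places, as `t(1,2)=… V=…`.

t(1,2)=1.975 V=79.504

span = t_max - t_min = 4.58 - 0.97 = 3.610
L(1,2) = 71, L_eff = 1 - 71/255 = 0.721569 (inverted)
t(1,2) = 4.58 - 3.610·0.721569 = 1.975
Σt over all 3·3 pixels = 93599/4250 ≈ 22.0232941
V = pitch²·Σt = 1.9²·93599/4250 = 79.504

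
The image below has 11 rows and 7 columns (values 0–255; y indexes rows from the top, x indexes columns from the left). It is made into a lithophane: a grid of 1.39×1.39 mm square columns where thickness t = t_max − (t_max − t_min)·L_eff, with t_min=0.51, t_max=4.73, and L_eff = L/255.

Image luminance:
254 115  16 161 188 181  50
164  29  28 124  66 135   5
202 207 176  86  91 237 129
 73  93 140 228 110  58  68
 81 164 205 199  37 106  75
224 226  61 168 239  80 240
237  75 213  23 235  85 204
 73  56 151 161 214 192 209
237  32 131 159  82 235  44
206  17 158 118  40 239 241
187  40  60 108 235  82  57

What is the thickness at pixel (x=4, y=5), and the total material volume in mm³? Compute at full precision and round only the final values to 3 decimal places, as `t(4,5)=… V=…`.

span = t_max - t_min = 4.73 - 0.51 = 4.220
L(4,5) = 239, L_eff = 239/255 = 0.937255
t(4,5) = 4.73 - 4.220·0.937255 = 0.775
Σt over all 11·7 pixels = 983509/5100 ≈ 192.8449020
V = pitch²·Σt = 1.39²·983509/5100 = 372.596

t(4,5)=0.775 V=372.596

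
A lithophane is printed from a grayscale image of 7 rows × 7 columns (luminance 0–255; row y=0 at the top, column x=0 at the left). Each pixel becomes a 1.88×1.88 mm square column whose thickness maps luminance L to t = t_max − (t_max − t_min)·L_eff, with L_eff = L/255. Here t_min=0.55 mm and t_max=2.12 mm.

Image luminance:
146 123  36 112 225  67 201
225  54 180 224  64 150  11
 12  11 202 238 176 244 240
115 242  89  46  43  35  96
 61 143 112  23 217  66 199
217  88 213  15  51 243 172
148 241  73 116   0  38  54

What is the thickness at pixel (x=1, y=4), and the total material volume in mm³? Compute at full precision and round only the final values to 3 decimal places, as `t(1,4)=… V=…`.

t(1,4)=1.240 V=234.478

span = t_max - t_min = 2.12 - 0.55 = 1.570
L(1,4) = 143, L_eff = 143/255 = 0.560784
t(1,4) = 2.12 - 1.570·0.560784 = 1.240
Σt over all 7·7 pixels = 1691711/25500 ≈ 66.3416078
V = pitch²·Σt = 1.88²·1691711/25500 = 234.478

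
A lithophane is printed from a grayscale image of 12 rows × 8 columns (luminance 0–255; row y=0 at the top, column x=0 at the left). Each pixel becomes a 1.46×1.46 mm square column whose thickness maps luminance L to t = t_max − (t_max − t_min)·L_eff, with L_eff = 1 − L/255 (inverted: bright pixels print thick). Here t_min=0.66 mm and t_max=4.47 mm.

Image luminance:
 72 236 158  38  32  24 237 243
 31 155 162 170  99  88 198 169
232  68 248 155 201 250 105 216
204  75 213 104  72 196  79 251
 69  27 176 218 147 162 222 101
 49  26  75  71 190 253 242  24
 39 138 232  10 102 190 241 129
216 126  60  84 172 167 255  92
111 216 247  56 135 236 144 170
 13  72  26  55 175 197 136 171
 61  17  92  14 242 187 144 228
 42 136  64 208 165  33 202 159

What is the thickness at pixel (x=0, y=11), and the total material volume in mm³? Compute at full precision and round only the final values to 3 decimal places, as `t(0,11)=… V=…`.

span = t_max - t_min = 4.47 - 0.66 = 3.810
L(0,11) = 42, L_eff = 1 - 42/255 = 0.835294 (inverted)
t(0,11) = 4.47 - 3.810·0.835294 = 1.288
Σt over all 12·8 pixels = 111002/425 ≈ 261.1811765
V = pitch²·Σt = 1.46²·111002/425 = 556.734

t(0,11)=1.288 V=556.734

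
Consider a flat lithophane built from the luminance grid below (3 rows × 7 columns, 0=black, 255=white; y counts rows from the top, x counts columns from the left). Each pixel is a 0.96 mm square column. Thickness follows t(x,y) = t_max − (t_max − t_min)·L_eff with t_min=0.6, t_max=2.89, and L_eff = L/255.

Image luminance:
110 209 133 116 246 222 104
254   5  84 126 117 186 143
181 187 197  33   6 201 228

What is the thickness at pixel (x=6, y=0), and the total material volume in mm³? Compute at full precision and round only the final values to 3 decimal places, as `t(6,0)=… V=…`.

t(6,0)=1.956 V=30.375

span = t_max - t_min = 2.89 - 0.6 = 2.290
L(6,0) = 104, L_eff = 104/255 = 0.407843
t(6,0) = 2.89 - 2.290·0.407843 = 1.956
Σt over all 3·7 pixels = 840443/25500 ≈ 32.9585490
V = pitch²·Σt = 0.96²·840443/25500 = 30.375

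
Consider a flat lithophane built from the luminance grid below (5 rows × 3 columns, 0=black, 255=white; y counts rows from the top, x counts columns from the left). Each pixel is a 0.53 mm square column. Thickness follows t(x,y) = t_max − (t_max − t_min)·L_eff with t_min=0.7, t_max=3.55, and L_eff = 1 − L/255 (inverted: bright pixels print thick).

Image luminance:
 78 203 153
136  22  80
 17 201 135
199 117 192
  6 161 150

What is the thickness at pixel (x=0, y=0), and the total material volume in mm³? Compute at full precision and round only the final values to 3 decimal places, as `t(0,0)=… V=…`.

t(0,0)=1.572 V=8.757

span = t_max - t_min = 3.55 - 0.7 = 2.850
L(0,0) = 78, L_eff = 1 - 78/255 = 0.694118 (inverted)
t(0,0) = 3.55 - 2.850·0.694118 = 1.572
Σt over all 5·3 pixels = 530/17 ≈ 31.1764706
V = pitch²·Σt = 0.53²·530/17 = 8.757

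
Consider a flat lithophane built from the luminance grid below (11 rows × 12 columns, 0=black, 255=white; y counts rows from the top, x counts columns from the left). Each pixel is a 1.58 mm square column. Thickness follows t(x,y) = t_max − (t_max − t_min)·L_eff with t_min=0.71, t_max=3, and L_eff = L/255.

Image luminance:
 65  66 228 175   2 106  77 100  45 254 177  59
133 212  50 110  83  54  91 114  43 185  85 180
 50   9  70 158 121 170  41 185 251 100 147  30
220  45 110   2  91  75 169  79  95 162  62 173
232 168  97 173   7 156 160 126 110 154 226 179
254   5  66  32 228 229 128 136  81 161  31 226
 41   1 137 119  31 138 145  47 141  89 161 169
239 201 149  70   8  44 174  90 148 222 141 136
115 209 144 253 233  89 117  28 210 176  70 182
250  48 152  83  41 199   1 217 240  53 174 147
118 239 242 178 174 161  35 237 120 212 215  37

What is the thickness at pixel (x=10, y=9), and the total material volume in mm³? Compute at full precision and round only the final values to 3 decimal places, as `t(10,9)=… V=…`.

t(10,9)=1.437 V=609.385

span = t_max - t_min = 3 - 0.71 = 2.290
L(10,9) = 174, L_eff = 174/255 = 0.682353
t(10,9) = 3 - 2.290·0.682353 = 1.437
Σt over all 11·12 pixels = 1037449/4250 ≈ 244.1056471
V = pitch²·Σt = 1.58²·1037449/4250 = 609.385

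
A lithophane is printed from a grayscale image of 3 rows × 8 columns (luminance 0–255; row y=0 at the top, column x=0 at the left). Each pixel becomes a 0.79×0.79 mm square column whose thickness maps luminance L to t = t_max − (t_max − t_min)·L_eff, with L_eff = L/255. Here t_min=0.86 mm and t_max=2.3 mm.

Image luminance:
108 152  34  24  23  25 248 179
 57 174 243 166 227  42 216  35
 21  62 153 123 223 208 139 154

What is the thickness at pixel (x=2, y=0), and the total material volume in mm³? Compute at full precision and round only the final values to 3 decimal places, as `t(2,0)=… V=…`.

span = t_max - t_min = 2.3 - 0.86 = 1.440
L(2,0) = 34, L_eff = 34/255 = 0.133333
t(2,0) = 2.3 - 1.440·0.133333 = 2.108
Σt over all 3·8 pixels = 80868/2125 ≈ 38.0555294
V = pitch²·Σt = 0.79²·80868/2125 = 23.750

t(2,0)=2.108 V=23.750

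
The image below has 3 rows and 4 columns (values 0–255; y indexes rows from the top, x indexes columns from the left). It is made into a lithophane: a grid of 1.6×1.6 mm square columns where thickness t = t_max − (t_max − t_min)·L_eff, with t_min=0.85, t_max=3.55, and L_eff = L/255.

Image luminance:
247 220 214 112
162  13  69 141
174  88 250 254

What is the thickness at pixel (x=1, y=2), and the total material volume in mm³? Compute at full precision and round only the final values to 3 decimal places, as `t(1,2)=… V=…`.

span = t_max - t_min = 3.55 - 0.85 = 2.700
L(1,2) = 88, L_eff = 88/255 = 0.345098
t(1,2) = 3.55 - 2.700·0.345098 = 2.618
Σt over all 3·4 pixels = 9357/425 ≈ 22.0164706
V = pitch²·Σt = 1.6²·9357/425 = 56.362

t(1,2)=2.618 V=56.362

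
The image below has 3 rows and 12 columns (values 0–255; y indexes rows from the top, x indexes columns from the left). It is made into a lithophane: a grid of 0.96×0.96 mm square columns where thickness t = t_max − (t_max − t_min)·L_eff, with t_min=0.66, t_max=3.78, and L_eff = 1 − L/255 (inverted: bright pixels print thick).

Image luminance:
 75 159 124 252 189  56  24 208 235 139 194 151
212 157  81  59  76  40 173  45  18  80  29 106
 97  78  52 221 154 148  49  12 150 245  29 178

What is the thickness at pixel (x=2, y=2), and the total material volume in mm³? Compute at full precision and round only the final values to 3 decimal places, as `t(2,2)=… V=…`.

span = t_max - t_min = 3.78 - 0.66 = 3.120
L(2,2) = 52, L_eff = 1 - 52/255 = 0.796078 (inverted)
t(2,2) = 3.78 - 3.120·0.796078 = 1.296
Σt over all 3·12 pixels = 32432/425 ≈ 76.3105882
V = pitch²·Σt = 0.96²·32432/425 = 70.328

t(2,2)=1.296 V=70.328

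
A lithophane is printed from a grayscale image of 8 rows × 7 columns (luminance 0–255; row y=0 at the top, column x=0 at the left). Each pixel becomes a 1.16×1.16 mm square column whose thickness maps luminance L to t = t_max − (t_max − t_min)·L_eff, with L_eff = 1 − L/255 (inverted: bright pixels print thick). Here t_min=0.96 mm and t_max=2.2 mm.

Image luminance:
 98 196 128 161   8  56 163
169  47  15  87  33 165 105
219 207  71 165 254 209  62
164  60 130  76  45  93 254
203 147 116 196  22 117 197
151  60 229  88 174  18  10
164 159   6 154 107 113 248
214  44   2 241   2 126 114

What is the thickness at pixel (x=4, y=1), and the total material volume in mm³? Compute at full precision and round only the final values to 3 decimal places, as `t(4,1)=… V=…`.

t(4,1)=1.120 V=117.240

span = t_max - t_min = 2.2 - 0.96 = 1.240
L(4,1) = 33, L_eff = 1 - 33/255 = 0.870588 (inverted)
t(4,1) = 2.2 - 1.240·0.870588 = 1.120
Σt over all 8·7 pixels = 555442/6375 ≈ 87.1281569
V = pitch²·Σt = 1.16²·555442/6375 = 117.240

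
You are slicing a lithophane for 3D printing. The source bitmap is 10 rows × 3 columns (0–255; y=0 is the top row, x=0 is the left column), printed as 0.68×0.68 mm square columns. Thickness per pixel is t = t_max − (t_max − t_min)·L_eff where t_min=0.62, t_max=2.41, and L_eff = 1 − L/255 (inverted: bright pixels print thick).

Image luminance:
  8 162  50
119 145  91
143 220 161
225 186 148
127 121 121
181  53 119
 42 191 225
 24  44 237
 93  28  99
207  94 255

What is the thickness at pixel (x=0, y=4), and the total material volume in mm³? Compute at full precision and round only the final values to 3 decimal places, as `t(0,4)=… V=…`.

span = t_max - t_min = 2.41 - 0.62 = 1.790
L(0,4) = 127, L_eff = 1 - 127/255 = 0.501961 (inverted)
t(0,4) = 2.41 - 1.790·0.501961 = 1.511
Σt over all 10·3 pixels = 1175801/25500 ≈ 46.1098431
V = pitch²·Σt = 0.68²·1175801/25500 = 21.321

t(0,4)=1.511 V=21.321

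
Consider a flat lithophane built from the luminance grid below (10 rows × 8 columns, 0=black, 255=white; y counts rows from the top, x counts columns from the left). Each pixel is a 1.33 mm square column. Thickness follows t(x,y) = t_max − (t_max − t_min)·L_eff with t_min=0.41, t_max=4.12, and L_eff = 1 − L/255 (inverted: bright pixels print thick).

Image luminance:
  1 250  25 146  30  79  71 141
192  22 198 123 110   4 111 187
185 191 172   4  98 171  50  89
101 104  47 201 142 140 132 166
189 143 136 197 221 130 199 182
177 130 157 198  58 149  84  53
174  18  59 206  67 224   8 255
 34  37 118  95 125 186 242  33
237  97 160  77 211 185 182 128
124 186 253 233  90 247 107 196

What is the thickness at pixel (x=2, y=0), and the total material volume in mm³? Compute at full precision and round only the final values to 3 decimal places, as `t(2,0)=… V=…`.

span = t_max - t_min = 4.12 - 0.41 = 3.710
L(2,0) = 25, L_eff = 1 - 25/255 = 0.901961 (inverted)
t(2,0) = 4.12 - 3.710·0.901961 = 0.774
Σt over all 10·8 pixels = 79978/425 ≈ 188.1835294
V = pitch²·Σt = 1.33²·79978/425 = 332.878

t(2,0)=0.774 V=332.878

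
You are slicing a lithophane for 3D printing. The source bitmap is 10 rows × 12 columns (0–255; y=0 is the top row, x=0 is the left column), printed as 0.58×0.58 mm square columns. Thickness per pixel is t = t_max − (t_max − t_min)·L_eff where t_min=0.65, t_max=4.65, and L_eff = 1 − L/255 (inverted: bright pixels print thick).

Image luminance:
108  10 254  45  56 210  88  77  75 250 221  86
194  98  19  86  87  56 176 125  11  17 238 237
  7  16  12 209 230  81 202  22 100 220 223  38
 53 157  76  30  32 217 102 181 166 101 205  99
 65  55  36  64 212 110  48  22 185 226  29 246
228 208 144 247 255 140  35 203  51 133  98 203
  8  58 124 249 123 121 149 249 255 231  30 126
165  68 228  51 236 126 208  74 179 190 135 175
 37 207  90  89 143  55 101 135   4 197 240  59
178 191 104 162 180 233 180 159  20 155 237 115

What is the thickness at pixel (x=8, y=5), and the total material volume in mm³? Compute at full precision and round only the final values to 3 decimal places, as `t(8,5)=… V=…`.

t(8,5)=1.450 V=108.954

span = t_max - t_min = 4.65 - 0.65 = 4.000
L(8,5) = 51, L_eff = 1 - 51/255 = 0.800000 (inverted)
t(8,5) = 4.65 - 4.000·0.800000 = 1.450
Σt over all 10·12 pixels = 5506/17 ≈ 323.8823529
V = pitch²·Σt = 0.58²·5506/17 = 108.954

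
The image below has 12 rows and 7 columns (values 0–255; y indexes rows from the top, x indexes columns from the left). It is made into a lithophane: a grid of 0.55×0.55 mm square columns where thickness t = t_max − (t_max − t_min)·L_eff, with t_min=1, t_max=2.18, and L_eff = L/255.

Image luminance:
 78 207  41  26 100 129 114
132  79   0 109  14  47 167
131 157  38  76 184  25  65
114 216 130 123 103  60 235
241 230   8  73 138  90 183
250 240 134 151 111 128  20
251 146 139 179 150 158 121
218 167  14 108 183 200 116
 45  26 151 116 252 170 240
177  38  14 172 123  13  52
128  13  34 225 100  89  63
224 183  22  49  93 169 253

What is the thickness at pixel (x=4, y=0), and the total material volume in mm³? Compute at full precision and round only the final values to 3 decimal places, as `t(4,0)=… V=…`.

span = t_max - t_min = 2.18 - 1 = 1.180
L(4,0) = 100, L_eff = 100/255 = 0.392157
t(4,0) = 2.18 - 1.180·0.392157 = 1.717
Σt over all 12·7 pixels = 576067/4250 ≈ 135.5451765
V = pitch²·Σt = 0.55²·576067/4250 = 41.002

t(4,0)=1.717 V=41.002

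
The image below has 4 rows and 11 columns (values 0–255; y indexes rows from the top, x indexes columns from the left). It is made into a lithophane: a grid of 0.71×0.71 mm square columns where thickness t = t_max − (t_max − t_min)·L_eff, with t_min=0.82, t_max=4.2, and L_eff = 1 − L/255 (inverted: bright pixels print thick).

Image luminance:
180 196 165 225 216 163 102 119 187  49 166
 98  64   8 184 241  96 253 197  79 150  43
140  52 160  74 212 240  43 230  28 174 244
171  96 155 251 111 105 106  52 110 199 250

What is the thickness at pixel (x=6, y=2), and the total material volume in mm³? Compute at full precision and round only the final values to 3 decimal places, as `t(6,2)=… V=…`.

span = t_max - t_min = 4.2 - 0.82 = 3.380
L(6,2) = 43, L_eff = 1 - 43/255 = 0.831373 (inverted)
t(6,2) = 4.2 - 3.380·0.831373 = 1.390
Σt over all 4·11 pixels = 256486/2125 ≈ 120.6992941
V = pitch²·Σt = 0.71²·256486/2125 = 60.845

t(6,2)=1.390 V=60.845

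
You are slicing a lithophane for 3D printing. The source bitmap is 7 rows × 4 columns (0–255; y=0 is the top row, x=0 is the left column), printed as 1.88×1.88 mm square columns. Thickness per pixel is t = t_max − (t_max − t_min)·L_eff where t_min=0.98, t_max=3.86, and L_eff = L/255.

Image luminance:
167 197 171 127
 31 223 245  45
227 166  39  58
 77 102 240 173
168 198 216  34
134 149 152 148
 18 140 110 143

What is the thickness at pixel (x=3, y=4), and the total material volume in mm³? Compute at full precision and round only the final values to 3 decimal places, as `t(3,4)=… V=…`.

span = t_max - t_min = 3.86 - 0.98 = 2.880
L(3,4) = 34, L_eff = 34/255 = 0.133333
t(3,4) = 3.86 - 2.880·0.133333 = 3.476
Σt over all 7·4 pixels = 136118/2125 ≈ 64.0555294
V = pitch²·Σt = 1.88²·136118/2125 = 226.398

t(3,4)=3.476 V=226.398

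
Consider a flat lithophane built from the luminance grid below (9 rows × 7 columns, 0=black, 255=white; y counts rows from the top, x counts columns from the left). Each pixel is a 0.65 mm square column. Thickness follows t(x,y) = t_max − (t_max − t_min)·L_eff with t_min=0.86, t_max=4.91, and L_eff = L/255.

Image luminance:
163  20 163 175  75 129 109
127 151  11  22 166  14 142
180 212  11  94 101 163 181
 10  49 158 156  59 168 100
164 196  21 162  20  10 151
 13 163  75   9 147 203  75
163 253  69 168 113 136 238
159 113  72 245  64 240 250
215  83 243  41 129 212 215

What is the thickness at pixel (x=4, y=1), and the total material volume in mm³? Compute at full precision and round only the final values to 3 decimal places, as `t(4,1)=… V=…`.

span = t_max - t_min = 4.91 - 0.86 = 4.050
L(4,1) = 166, L_eff = 166/255 = 0.650980
t(4,1) = 4.91 - 4.050·0.650980 = 2.274
Σt over all 9·7 pixels = 183.24
V = pitch²·Σt = 0.65²·183.24 = 77.419

t(4,1)=2.274 V=77.419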